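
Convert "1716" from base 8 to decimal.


Input: "1716" in base 8
Positional expansion:
  Digit '1' (value 1) x 8^3 = 512
  Digit '7' (value 7) x 8^2 = 448
  Digit '1' (value 1) x 8^1 = 8
  Digit '6' (value 6) x 8^0 = 6
Sum = 974

974


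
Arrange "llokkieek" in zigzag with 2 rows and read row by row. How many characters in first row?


Zigzag "llokkieek" into 2 rows:
Placing characters:
  'l' => row 0
  'l' => row 1
  'o' => row 0
  'k' => row 1
  'k' => row 0
  'i' => row 1
  'e' => row 0
  'e' => row 1
  'k' => row 0
Rows:
  Row 0: "lokek"
  Row 1: "lkie"
First row length: 5

5


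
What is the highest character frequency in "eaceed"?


Input: eaceed
Character counts:
  'a': 1
  'c': 1
  'd': 1
  'e': 3
Maximum frequency: 3

3


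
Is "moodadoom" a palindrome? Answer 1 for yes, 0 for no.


Input: moodadoom
Reversed: moodadoom
  Compare pos 0 ('m') with pos 8 ('m'): match
  Compare pos 1 ('o') with pos 7 ('o'): match
  Compare pos 2 ('o') with pos 6 ('o'): match
  Compare pos 3 ('d') with pos 5 ('d'): match
Result: palindrome

1


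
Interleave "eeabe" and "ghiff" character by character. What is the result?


Interleaving "eeabe" and "ghiff":
  Position 0: 'e' from first, 'g' from second => "eg"
  Position 1: 'e' from first, 'h' from second => "eh"
  Position 2: 'a' from first, 'i' from second => "ai"
  Position 3: 'b' from first, 'f' from second => "bf"
  Position 4: 'e' from first, 'f' from second => "ef"
Result: egehaibfef

egehaibfef


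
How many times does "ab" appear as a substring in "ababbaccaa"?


Searching for "ab" in "ababbaccaa"
Scanning each position:
  Position 0: "ab" => MATCH
  Position 1: "ba" => no
  Position 2: "ab" => MATCH
  Position 3: "bb" => no
  Position 4: "ba" => no
  Position 5: "ac" => no
  Position 6: "cc" => no
  Position 7: "ca" => no
  Position 8: "aa" => no
Total occurrences: 2

2


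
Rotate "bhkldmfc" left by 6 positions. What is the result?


Input: "bhkldmfc", rotate left by 6
First 6 characters: "bhkldm"
Remaining characters: "fc"
Concatenate remaining + first: "fc" + "bhkldm" = "fcbhkldm"

fcbhkldm


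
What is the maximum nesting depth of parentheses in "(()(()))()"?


Input: "(()(()))()"
Tracking depth:
  Position 0 '(': depth becomes 1
  Position 1 '(': depth becomes 2
  Position 2 ')': depth becomes 1
  Position 3 '(': depth becomes 2
  Position 4 '(': depth becomes 3
  Position 5 ')': depth becomes 2
  Position 6 ')': depth becomes 1
  Position 7 ')': depth becomes 0
  Position 8 '(': depth becomes 1
  Position 9 ')': depth becomes 0
Maximum depth reached: 3

3


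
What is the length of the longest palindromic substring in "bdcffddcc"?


Input: "bdcffddcc"
Checking substrings for palindromes:
  [3:5] "ff" (len 2) => palindrome
  [5:7] "dd" (len 2) => palindrome
  [7:9] "cc" (len 2) => palindrome
Longest palindromic substring: "ff" with length 2

2


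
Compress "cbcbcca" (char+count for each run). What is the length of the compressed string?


Input: cbcbcca
Runs:
  'c' x 1 => "c1"
  'b' x 1 => "b1"
  'c' x 1 => "c1"
  'b' x 1 => "b1"
  'c' x 2 => "c2"
  'a' x 1 => "a1"
Compressed: "c1b1c1b1c2a1"
Compressed length: 12

12


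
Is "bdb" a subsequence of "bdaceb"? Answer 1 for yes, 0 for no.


Check if "bdb" is a subsequence of "bdaceb"
Greedy scan:
  Position 0 ('b'): matches sub[0] = 'b'
  Position 1 ('d'): matches sub[1] = 'd'
  Position 2 ('a'): no match needed
  Position 3 ('c'): no match needed
  Position 4 ('e'): no match needed
  Position 5 ('b'): matches sub[2] = 'b'
All 3 characters matched => is a subsequence

1


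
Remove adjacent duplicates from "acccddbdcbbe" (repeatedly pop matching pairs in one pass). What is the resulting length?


Input: acccddbdcbbe
Stack-based adjacent duplicate removal:
  Read 'a': push. Stack: a
  Read 'c': push. Stack: ac
  Read 'c': matches stack top 'c' => pop. Stack: a
  Read 'c': push. Stack: ac
  Read 'd': push. Stack: acd
  Read 'd': matches stack top 'd' => pop. Stack: ac
  Read 'b': push. Stack: acb
  Read 'd': push. Stack: acbd
  Read 'c': push. Stack: acbdc
  Read 'b': push. Stack: acbdcb
  Read 'b': matches stack top 'b' => pop. Stack: acbdc
  Read 'e': push. Stack: acbdce
Final stack: "acbdce" (length 6)

6


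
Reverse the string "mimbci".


Input: mimbci
Reading characters right to left:
  Position 5: 'i'
  Position 4: 'c'
  Position 3: 'b'
  Position 2: 'm'
  Position 1: 'i'
  Position 0: 'm'
Reversed: icbmim

icbmim


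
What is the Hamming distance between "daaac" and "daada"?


Comparing "daaac" and "daada" position by position:
  Position 0: 'd' vs 'd' => same
  Position 1: 'a' vs 'a' => same
  Position 2: 'a' vs 'a' => same
  Position 3: 'a' vs 'd' => differ
  Position 4: 'c' vs 'a' => differ
Total differences (Hamming distance): 2

2


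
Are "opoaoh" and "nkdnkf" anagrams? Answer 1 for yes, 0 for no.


Strings: "opoaoh", "nkdnkf"
Sorted first:  ahooop
Sorted second: dfkknn
Differ at position 0: 'a' vs 'd' => not anagrams

0


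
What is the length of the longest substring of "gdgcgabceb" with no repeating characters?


Input: "gdgcgabceb"
Sliding window (track last position of each char):
  Position 0 ('g'): window [0,0] length 1 -- new best
  Position 1 ('d'): window [0,1] length 2 -- new best
  Position 2 ('g'): repeat (last at 0), move window start to 1
  Position 2 ('g'): window [1,2] length 2
  Position 3 ('c'): window [1,3] length 3 -- new best
  Position 4 ('g'): repeat (last at 2), move window start to 3
  Position 4 ('g'): window [3,4] length 2
  Position 5 ('a'): window [3,5] length 3
  Position 6 ('b'): window [3,6] length 4 -- new best
  Position 7 ('c'): repeat (last at 3), move window start to 4
  Position 7 ('c'): window [4,7] length 4
  Position 8 ('e'): window [4,8] length 5 -- new best
  Position 9 ('b'): repeat (last at 6), move window start to 7
  Position 9 ('b'): window [7,9] length 3
Longest substring with no repeats: "gabce" with length 5

5


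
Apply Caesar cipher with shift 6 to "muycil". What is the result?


Caesar cipher: shift "muycil" by 6
  'm' (pos 12) + 6 = pos 18 = 's'
  'u' (pos 20) + 6 = pos 0 = 'a'
  'y' (pos 24) + 6 = pos 4 = 'e'
  'c' (pos 2) + 6 = pos 8 = 'i'
  'i' (pos 8) + 6 = pos 14 = 'o'
  'l' (pos 11) + 6 = pos 17 = 'r'
Result: saeior

saeior


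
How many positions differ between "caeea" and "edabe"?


Comparing "caeea" and "edabe" position by position:
  Position 0: 'c' vs 'e' => DIFFER
  Position 1: 'a' vs 'd' => DIFFER
  Position 2: 'e' vs 'a' => DIFFER
  Position 3: 'e' vs 'b' => DIFFER
  Position 4: 'a' vs 'e' => DIFFER
Positions that differ: 5

5


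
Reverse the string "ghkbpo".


Input: ghkbpo
Reading characters right to left:
  Position 5: 'o'
  Position 4: 'p'
  Position 3: 'b'
  Position 2: 'k'
  Position 1: 'h'
  Position 0: 'g'
Reversed: opbkhg

opbkhg


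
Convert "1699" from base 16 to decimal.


Input: "1699" in base 16
Positional expansion:
  Digit '1' (value 1) x 16^3 = 4096
  Digit '6' (value 6) x 16^2 = 1536
  Digit '9' (value 9) x 16^1 = 144
  Digit '9' (value 9) x 16^0 = 9
Sum = 5785

5785


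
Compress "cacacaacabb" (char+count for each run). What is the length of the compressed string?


Input: cacacaacabb
Runs:
  'c' x 1 => "c1"
  'a' x 1 => "a1"
  'c' x 1 => "c1"
  'a' x 1 => "a1"
  'c' x 1 => "c1"
  'a' x 2 => "a2"
  'c' x 1 => "c1"
  'a' x 1 => "a1"
  'b' x 2 => "b2"
Compressed: "c1a1c1a1c1a2c1a1b2"
Compressed length: 18

18


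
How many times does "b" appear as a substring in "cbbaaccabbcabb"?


Searching for "b" in "cbbaaccabbcabb"
Scanning each position:
  Position 0: "c" => no
  Position 1: "b" => MATCH
  Position 2: "b" => MATCH
  Position 3: "a" => no
  Position 4: "a" => no
  Position 5: "c" => no
  Position 6: "c" => no
  Position 7: "a" => no
  Position 8: "b" => MATCH
  Position 9: "b" => MATCH
  Position 10: "c" => no
  Position 11: "a" => no
  Position 12: "b" => MATCH
  Position 13: "b" => MATCH
Total occurrences: 6

6


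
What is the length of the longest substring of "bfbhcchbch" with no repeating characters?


Input: "bfbhcchbch"
Sliding window (track last position of each char):
  Position 0 ('b'): window [0,0] length 1 -- new best
  Position 1 ('f'): window [0,1] length 2 -- new best
  Position 2 ('b'): repeat (last at 0), move window start to 1
  Position 2 ('b'): window [1,2] length 2
  Position 3 ('h'): window [1,3] length 3 -- new best
  Position 4 ('c'): window [1,4] length 4 -- new best
  Position 5 ('c'): repeat (last at 4), move window start to 5
  Position 5 ('c'): window [5,5] length 1
  Position 6 ('h'): window [5,6] length 2
  Position 7 ('b'): window [5,7] length 3
  Position 8 ('c'): repeat (last at 5), move window start to 6
  Position 8 ('c'): window [6,8] length 3
  Position 9 ('h'): repeat (last at 6), move window start to 7
  Position 9 ('h'): window [7,9] length 3
Longest substring with no repeats: "fbhc" with length 4

4


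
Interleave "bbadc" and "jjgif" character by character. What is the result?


Interleaving "bbadc" and "jjgif":
  Position 0: 'b' from first, 'j' from second => "bj"
  Position 1: 'b' from first, 'j' from second => "bj"
  Position 2: 'a' from first, 'g' from second => "ag"
  Position 3: 'd' from first, 'i' from second => "di"
  Position 4: 'c' from first, 'f' from second => "cf"
Result: bjbjagdicf

bjbjagdicf


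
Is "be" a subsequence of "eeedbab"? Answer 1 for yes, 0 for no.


Check if "be" is a subsequence of "eeedbab"
Greedy scan:
  Position 0 ('e'): no match needed
  Position 1 ('e'): no match needed
  Position 2 ('e'): no match needed
  Position 3 ('d'): no match needed
  Position 4 ('b'): matches sub[0] = 'b'
  Position 5 ('a'): no match needed
  Position 6 ('b'): no match needed
Only matched 1/2 characters => not a subsequence

0


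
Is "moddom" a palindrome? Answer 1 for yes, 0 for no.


Input: moddom
Reversed: moddom
  Compare pos 0 ('m') with pos 5 ('m'): match
  Compare pos 1 ('o') with pos 4 ('o'): match
  Compare pos 2 ('d') with pos 3 ('d'): match
Result: palindrome

1


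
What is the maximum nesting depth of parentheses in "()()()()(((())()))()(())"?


Input: "()()()()(((())()))()(())"
Tracking depth:
  Position 0 '(': depth becomes 1
  Position 1 ')': depth becomes 0
  Position 2 '(': depth becomes 1
  Position 3 ')': depth becomes 0
  Position 4 '(': depth becomes 1
  Position 5 ')': depth becomes 0
  Position 6 '(': depth becomes 1
  Position 7 ')': depth becomes 0
  Position 8 '(': depth becomes 1
  Position 9 '(': depth becomes 2
  Position 10 '(': depth becomes 3
  Position 11 '(': depth becomes 4
  Position 12 ')': depth becomes 3
  Position 13 ')': depth becomes 2
  Position 14 '(': depth becomes 3
  Position 15 ')': depth becomes 2
  Position 16 ')': depth becomes 1
  Position 17 ')': depth becomes 0
  Position 18 '(': depth becomes 1
  Position 19 ')': depth becomes 0
  Position 20 '(': depth becomes 1
  Position 21 '(': depth becomes 2
  Position 22 ')': depth becomes 1
  Position 23 ')': depth becomes 0
Maximum depth reached: 4

4


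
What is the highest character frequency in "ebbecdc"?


Input: ebbecdc
Character counts:
  'b': 2
  'c': 2
  'd': 1
  'e': 2
Maximum frequency: 2

2


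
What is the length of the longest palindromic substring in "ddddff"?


Input: "ddddff"
Checking substrings for palindromes:
  [0:4] "dddd" (len 4) => palindrome
  [0:3] "ddd" (len 3) => palindrome
  [1:4] "ddd" (len 3) => palindrome
  [0:2] "dd" (len 2) => palindrome
  [1:3] "dd" (len 2) => palindrome
  [2:4] "dd" (len 2) => palindrome
Longest palindromic substring: "dddd" with length 4

4


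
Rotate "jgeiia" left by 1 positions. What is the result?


Input: "jgeiia", rotate left by 1
First 1 characters: "j"
Remaining characters: "geiia"
Concatenate remaining + first: "geiia" + "j" = "geiiaj"

geiiaj


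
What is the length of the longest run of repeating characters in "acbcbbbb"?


Input: "acbcbbbb"
Scanning for longest run:
  Position 1 ('c'): new char, reset run to 1
  Position 2 ('b'): new char, reset run to 1
  Position 3 ('c'): new char, reset run to 1
  Position 4 ('b'): new char, reset run to 1
  Position 5 ('b'): continues run of 'b', length=2
  Position 6 ('b'): continues run of 'b', length=3
  Position 7 ('b'): continues run of 'b', length=4
Longest run: 'b' with length 4

4


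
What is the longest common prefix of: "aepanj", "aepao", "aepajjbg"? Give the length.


Words: aepanj, aepao, aepajjbg
  Position 0: all 'a' => match
  Position 1: all 'e' => match
  Position 2: all 'p' => match
  Position 3: all 'a' => match
  Position 4: ('n', 'o', 'j') => mismatch, stop
LCP = "aepa" (length 4)

4


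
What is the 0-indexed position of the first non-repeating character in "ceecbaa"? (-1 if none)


Input: ceecbaa
Character frequencies:
  'a': 2
  'b': 1
  'c': 2
  'e': 2
Scanning left to right for freq == 1:
  Position 0 ('c'): freq=2, skip
  Position 1 ('e'): freq=2, skip
  Position 2 ('e'): freq=2, skip
  Position 3 ('c'): freq=2, skip
  Position 4 ('b'): unique! => answer = 4

4


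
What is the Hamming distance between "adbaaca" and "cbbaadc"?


Comparing "adbaaca" and "cbbaadc" position by position:
  Position 0: 'a' vs 'c' => differ
  Position 1: 'd' vs 'b' => differ
  Position 2: 'b' vs 'b' => same
  Position 3: 'a' vs 'a' => same
  Position 4: 'a' vs 'a' => same
  Position 5: 'c' vs 'd' => differ
  Position 6: 'a' vs 'c' => differ
Total differences (Hamming distance): 4

4


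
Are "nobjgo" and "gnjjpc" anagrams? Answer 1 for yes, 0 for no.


Strings: "nobjgo", "gnjjpc"
Sorted first:  bgjnoo
Sorted second: cgjjnp
Differ at position 0: 'b' vs 'c' => not anagrams

0


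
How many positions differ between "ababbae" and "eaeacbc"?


Comparing "ababbae" and "eaeacbc" position by position:
  Position 0: 'a' vs 'e' => DIFFER
  Position 1: 'b' vs 'a' => DIFFER
  Position 2: 'a' vs 'e' => DIFFER
  Position 3: 'b' vs 'a' => DIFFER
  Position 4: 'b' vs 'c' => DIFFER
  Position 5: 'a' vs 'b' => DIFFER
  Position 6: 'e' vs 'c' => DIFFER
Positions that differ: 7

7


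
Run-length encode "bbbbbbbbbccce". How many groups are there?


Input: bbbbbbbbbccce
Scanning for consecutive runs:
  Group 1: 'b' x 9 (positions 0-8)
  Group 2: 'c' x 3 (positions 9-11)
  Group 3: 'e' x 1 (positions 12-12)
Total groups: 3

3


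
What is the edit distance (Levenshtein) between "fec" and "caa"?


Computing edit distance: "fec" -> "caa"
DP table:
           c    a    a
      0    1    2    3
  f   1    1    2    3
  e   2    2    2    3
  c   3    2    3    3
Edit distance = dp[3][3] = 3

3


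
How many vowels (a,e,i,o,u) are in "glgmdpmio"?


Input: glgmdpmio
Checking each character:
  'g' at position 0: consonant
  'l' at position 1: consonant
  'g' at position 2: consonant
  'm' at position 3: consonant
  'd' at position 4: consonant
  'p' at position 5: consonant
  'm' at position 6: consonant
  'i' at position 7: vowel (running total: 1)
  'o' at position 8: vowel (running total: 2)
Total vowels: 2

2


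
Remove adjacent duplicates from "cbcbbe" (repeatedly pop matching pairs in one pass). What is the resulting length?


Input: cbcbbe
Stack-based adjacent duplicate removal:
  Read 'c': push. Stack: c
  Read 'b': push. Stack: cb
  Read 'c': push. Stack: cbc
  Read 'b': push. Stack: cbcb
  Read 'b': matches stack top 'b' => pop. Stack: cbc
  Read 'e': push. Stack: cbce
Final stack: "cbce" (length 4)

4


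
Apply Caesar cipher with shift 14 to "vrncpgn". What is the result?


Caesar cipher: shift "vrncpgn" by 14
  'v' (pos 21) + 14 = pos 9 = 'j'
  'r' (pos 17) + 14 = pos 5 = 'f'
  'n' (pos 13) + 14 = pos 1 = 'b'
  'c' (pos 2) + 14 = pos 16 = 'q'
  'p' (pos 15) + 14 = pos 3 = 'd'
  'g' (pos 6) + 14 = pos 20 = 'u'
  'n' (pos 13) + 14 = pos 1 = 'b'
Result: jfbqdub

jfbqdub


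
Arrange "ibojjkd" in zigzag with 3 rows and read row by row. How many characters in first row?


Zigzag "ibojjkd" into 3 rows:
Placing characters:
  'i' => row 0
  'b' => row 1
  'o' => row 2
  'j' => row 1
  'j' => row 0
  'k' => row 1
  'd' => row 2
Rows:
  Row 0: "ij"
  Row 1: "bjk"
  Row 2: "od"
First row length: 2

2


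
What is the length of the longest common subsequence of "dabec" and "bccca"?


LCS of "dabec" and "bccca"
DP table:
           b    c    c    c    a
      0    0    0    0    0    0
  d   0    0    0    0    0    0
  a   0    0    0    0    0    1
  b   0    1    1    1    1    1
  e   0    1    1    1    1    1
  c   0    1    2    2    2    2
LCS length = dp[5][5] = 2

2


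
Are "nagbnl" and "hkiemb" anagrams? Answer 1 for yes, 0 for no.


Strings: "nagbnl", "hkiemb"
Sorted first:  abglnn
Sorted second: behikm
Differ at position 0: 'a' vs 'b' => not anagrams

0


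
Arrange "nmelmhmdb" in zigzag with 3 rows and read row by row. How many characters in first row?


Zigzag "nmelmhmdb" into 3 rows:
Placing characters:
  'n' => row 0
  'm' => row 1
  'e' => row 2
  'l' => row 1
  'm' => row 0
  'h' => row 1
  'm' => row 2
  'd' => row 1
  'b' => row 0
Rows:
  Row 0: "nmb"
  Row 1: "mlhd"
  Row 2: "em"
First row length: 3

3


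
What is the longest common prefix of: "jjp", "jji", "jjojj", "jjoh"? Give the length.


Words: jjp, jji, jjojj, jjoh
  Position 0: all 'j' => match
  Position 1: all 'j' => match
  Position 2: ('p', 'i', 'o', 'o') => mismatch, stop
LCP = "jj" (length 2)

2


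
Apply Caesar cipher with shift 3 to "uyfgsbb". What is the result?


Caesar cipher: shift "uyfgsbb" by 3
  'u' (pos 20) + 3 = pos 23 = 'x'
  'y' (pos 24) + 3 = pos 1 = 'b'
  'f' (pos 5) + 3 = pos 8 = 'i'
  'g' (pos 6) + 3 = pos 9 = 'j'
  's' (pos 18) + 3 = pos 21 = 'v'
  'b' (pos 1) + 3 = pos 4 = 'e'
  'b' (pos 1) + 3 = pos 4 = 'e'
Result: xbijvee

xbijvee


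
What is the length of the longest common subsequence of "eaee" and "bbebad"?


LCS of "eaee" and "bbebad"
DP table:
           b    b    e    b    a    d
      0    0    0    0    0    0    0
  e   0    0    0    1    1    1    1
  a   0    0    0    1    1    2    2
  e   0    0    0    1    1    2    2
  e   0    0    0    1    1    2    2
LCS length = dp[4][6] = 2

2


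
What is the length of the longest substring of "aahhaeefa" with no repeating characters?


Input: "aahhaeefa"
Sliding window (track last position of each char):
  Position 0 ('a'): window [0,0] length 1 -- new best
  Position 1 ('a'): repeat (last at 0), move window start to 1
  Position 1 ('a'): window [1,1] length 1
  Position 2 ('h'): window [1,2] length 2 -- new best
  Position 3 ('h'): repeat (last at 2), move window start to 3
  Position 3 ('h'): window [3,3] length 1
  Position 4 ('a'): window [3,4] length 2
  Position 5 ('e'): window [3,5] length 3 -- new best
  Position 6 ('e'): repeat (last at 5), move window start to 6
  Position 6 ('e'): window [6,6] length 1
  Position 7 ('f'): window [6,7] length 2
  Position 8 ('a'): window [6,8] length 3
Longest substring with no repeats: "hae" with length 3

3


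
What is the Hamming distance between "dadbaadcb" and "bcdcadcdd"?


Comparing "dadbaadcb" and "bcdcadcdd" position by position:
  Position 0: 'd' vs 'b' => differ
  Position 1: 'a' vs 'c' => differ
  Position 2: 'd' vs 'd' => same
  Position 3: 'b' vs 'c' => differ
  Position 4: 'a' vs 'a' => same
  Position 5: 'a' vs 'd' => differ
  Position 6: 'd' vs 'c' => differ
  Position 7: 'c' vs 'd' => differ
  Position 8: 'b' vs 'd' => differ
Total differences (Hamming distance): 7

7


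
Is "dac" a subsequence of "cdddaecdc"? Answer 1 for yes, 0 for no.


Check if "dac" is a subsequence of "cdddaecdc"
Greedy scan:
  Position 0 ('c'): no match needed
  Position 1 ('d'): matches sub[0] = 'd'
  Position 2 ('d'): no match needed
  Position 3 ('d'): no match needed
  Position 4 ('a'): matches sub[1] = 'a'
  Position 5 ('e'): no match needed
  Position 6 ('c'): matches sub[2] = 'c'
  Position 7 ('d'): no match needed
  Position 8 ('c'): no match needed
All 3 characters matched => is a subsequence

1


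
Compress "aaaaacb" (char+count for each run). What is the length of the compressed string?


Input: aaaaacb
Runs:
  'a' x 5 => "a5"
  'c' x 1 => "c1"
  'b' x 1 => "b1"
Compressed: "a5c1b1"
Compressed length: 6

6


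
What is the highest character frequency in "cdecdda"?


Input: cdecdda
Character counts:
  'a': 1
  'c': 2
  'd': 3
  'e': 1
Maximum frequency: 3

3


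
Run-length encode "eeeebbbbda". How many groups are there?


Input: eeeebbbbda
Scanning for consecutive runs:
  Group 1: 'e' x 4 (positions 0-3)
  Group 2: 'b' x 4 (positions 4-7)
  Group 3: 'd' x 1 (positions 8-8)
  Group 4: 'a' x 1 (positions 9-9)
Total groups: 4

4


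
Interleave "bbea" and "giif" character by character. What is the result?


Interleaving "bbea" and "giif":
  Position 0: 'b' from first, 'g' from second => "bg"
  Position 1: 'b' from first, 'i' from second => "bi"
  Position 2: 'e' from first, 'i' from second => "ei"
  Position 3: 'a' from first, 'f' from second => "af"
Result: bgbieiaf

bgbieiaf


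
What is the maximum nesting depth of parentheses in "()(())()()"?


Input: "()(())()()"
Tracking depth:
  Position 0 '(': depth becomes 1
  Position 1 ')': depth becomes 0
  Position 2 '(': depth becomes 1
  Position 3 '(': depth becomes 2
  Position 4 ')': depth becomes 1
  Position 5 ')': depth becomes 0
  Position 6 '(': depth becomes 1
  Position 7 ')': depth becomes 0
  Position 8 '(': depth becomes 1
  Position 9 ')': depth becomes 0
Maximum depth reached: 2

2


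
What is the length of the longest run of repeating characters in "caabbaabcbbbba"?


Input: "caabbaabcbbbba"
Scanning for longest run:
  Position 1 ('a'): new char, reset run to 1
  Position 2 ('a'): continues run of 'a', length=2
  Position 3 ('b'): new char, reset run to 1
  Position 4 ('b'): continues run of 'b', length=2
  Position 5 ('a'): new char, reset run to 1
  Position 6 ('a'): continues run of 'a', length=2
  Position 7 ('b'): new char, reset run to 1
  Position 8 ('c'): new char, reset run to 1
  Position 9 ('b'): new char, reset run to 1
  Position 10 ('b'): continues run of 'b', length=2
  Position 11 ('b'): continues run of 'b', length=3
  Position 12 ('b'): continues run of 'b', length=4
  Position 13 ('a'): new char, reset run to 1
Longest run: 'b' with length 4

4


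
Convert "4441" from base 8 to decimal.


Input: "4441" in base 8
Positional expansion:
  Digit '4' (value 4) x 8^3 = 2048
  Digit '4' (value 4) x 8^2 = 256
  Digit '4' (value 4) x 8^1 = 32
  Digit '1' (value 1) x 8^0 = 1
Sum = 2337

2337


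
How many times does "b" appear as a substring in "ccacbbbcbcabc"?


Searching for "b" in "ccacbbbcbcabc"
Scanning each position:
  Position 0: "c" => no
  Position 1: "c" => no
  Position 2: "a" => no
  Position 3: "c" => no
  Position 4: "b" => MATCH
  Position 5: "b" => MATCH
  Position 6: "b" => MATCH
  Position 7: "c" => no
  Position 8: "b" => MATCH
  Position 9: "c" => no
  Position 10: "a" => no
  Position 11: "b" => MATCH
  Position 12: "c" => no
Total occurrences: 5

5


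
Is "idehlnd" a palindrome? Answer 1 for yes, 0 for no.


Input: idehlnd
Reversed: dnlhedi
  Compare pos 0 ('i') with pos 6 ('d'): MISMATCH
  Compare pos 1 ('d') with pos 5 ('n'): MISMATCH
  Compare pos 2 ('e') with pos 4 ('l'): MISMATCH
Result: not a palindrome

0


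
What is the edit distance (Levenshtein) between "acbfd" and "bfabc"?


Computing edit distance: "acbfd" -> "bfabc"
DP table:
           b    f    a    b    c
      0    1    2    3    4    5
  a   1    1    2    2    3    4
  c   2    2    2    3    3    3
  b   3    2    3    3    3    4
  f   4    3    2    3    4    4
  d   5    4    3    3    4    5
Edit distance = dp[5][5] = 5

5


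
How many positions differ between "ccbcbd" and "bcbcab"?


Comparing "ccbcbd" and "bcbcab" position by position:
  Position 0: 'c' vs 'b' => DIFFER
  Position 1: 'c' vs 'c' => same
  Position 2: 'b' vs 'b' => same
  Position 3: 'c' vs 'c' => same
  Position 4: 'b' vs 'a' => DIFFER
  Position 5: 'd' vs 'b' => DIFFER
Positions that differ: 3

3


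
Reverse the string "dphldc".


Input: dphldc
Reading characters right to left:
  Position 5: 'c'
  Position 4: 'd'
  Position 3: 'l'
  Position 2: 'h'
  Position 1: 'p'
  Position 0: 'd'
Reversed: cdlhpd

cdlhpd


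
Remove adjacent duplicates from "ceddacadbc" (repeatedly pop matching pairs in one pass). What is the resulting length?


Input: ceddacadbc
Stack-based adjacent duplicate removal:
  Read 'c': push. Stack: c
  Read 'e': push. Stack: ce
  Read 'd': push. Stack: ced
  Read 'd': matches stack top 'd' => pop. Stack: ce
  Read 'a': push. Stack: cea
  Read 'c': push. Stack: ceac
  Read 'a': push. Stack: ceaca
  Read 'd': push. Stack: ceacad
  Read 'b': push. Stack: ceacadb
  Read 'c': push. Stack: ceacadbc
Final stack: "ceacadbc" (length 8)

8


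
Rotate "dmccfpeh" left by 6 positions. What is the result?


Input: "dmccfpeh", rotate left by 6
First 6 characters: "dmccfp"
Remaining characters: "eh"
Concatenate remaining + first: "eh" + "dmccfp" = "ehdmccfp"

ehdmccfp


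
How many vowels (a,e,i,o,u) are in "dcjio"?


Input: dcjio
Checking each character:
  'd' at position 0: consonant
  'c' at position 1: consonant
  'j' at position 2: consonant
  'i' at position 3: vowel (running total: 1)
  'o' at position 4: vowel (running total: 2)
Total vowels: 2

2


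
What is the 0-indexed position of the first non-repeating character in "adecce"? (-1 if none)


Input: adecce
Character frequencies:
  'a': 1
  'c': 2
  'd': 1
  'e': 2
Scanning left to right for freq == 1:
  Position 0 ('a'): unique! => answer = 0

0


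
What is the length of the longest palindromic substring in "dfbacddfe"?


Input: "dfbacddfe"
Checking substrings for palindromes:
  [5:7] "dd" (len 2) => palindrome
Longest palindromic substring: "dd" with length 2

2


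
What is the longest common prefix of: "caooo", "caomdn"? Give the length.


Words: caooo, caomdn
  Position 0: all 'c' => match
  Position 1: all 'a' => match
  Position 2: all 'o' => match
  Position 3: ('o', 'm') => mismatch, stop
LCP = "cao" (length 3)

3


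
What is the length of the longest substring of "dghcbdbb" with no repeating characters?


Input: "dghcbdbb"
Sliding window (track last position of each char):
  Position 0 ('d'): window [0,0] length 1 -- new best
  Position 1 ('g'): window [0,1] length 2 -- new best
  Position 2 ('h'): window [0,2] length 3 -- new best
  Position 3 ('c'): window [0,3] length 4 -- new best
  Position 4 ('b'): window [0,4] length 5 -- new best
  Position 5 ('d'): repeat (last at 0), move window start to 1
  Position 5 ('d'): window [1,5] length 5
  Position 6 ('b'): repeat (last at 4), move window start to 5
  Position 6 ('b'): window [5,6] length 2
  Position 7 ('b'): repeat (last at 6), move window start to 7
  Position 7 ('b'): window [7,7] length 1
Longest substring with no repeats: "dghcb" with length 5

5


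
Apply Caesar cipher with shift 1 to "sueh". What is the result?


Caesar cipher: shift "sueh" by 1
  's' (pos 18) + 1 = pos 19 = 't'
  'u' (pos 20) + 1 = pos 21 = 'v'
  'e' (pos 4) + 1 = pos 5 = 'f'
  'h' (pos 7) + 1 = pos 8 = 'i'
Result: tvfi

tvfi


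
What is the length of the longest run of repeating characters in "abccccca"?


Input: "abccccca"
Scanning for longest run:
  Position 1 ('b'): new char, reset run to 1
  Position 2 ('c'): new char, reset run to 1
  Position 3 ('c'): continues run of 'c', length=2
  Position 4 ('c'): continues run of 'c', length=3
  Position 5 ('c'): continues run of 'c', length=4
  Position 6 ('c'): continues run of 'c', length=5
  Position 7 ('a'): new char, reset run to 1
Longest run: 'c' with length 5

5


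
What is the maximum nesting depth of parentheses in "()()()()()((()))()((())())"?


Input: "()()()()()((()))()((())())"
Tracking depth:
  Position 0 '(': depth becomes 1
  Position 1 ')': depth becomes 0
  Position 2 '(': depth becomes 1
  Position 3 ')': depth becomes 0
  Position 4 '(': depth becomes 1
  Position 5 ')': depth becomes 0
  Position 6 '(': depth becomes 1
  Position 7 ')': depth becomes 0
  Position 8 '(': depth becomes 1
  Position 9 ')': depth becomes 0
  Position 10 '(': depth becomes 1
  Position 11 '(': depth becomes 2
  Position 12 '(': depth becomes 3
  Position 13 ')': depth becomes 2
  Position 14 ')': depth becomes 1
  Position 15 ')': depth becomes 0
  Position 16 '(': depth becomes 1
  Position 17 ')': depth becomes 0
  Position 18 '(': depth becomes 1
  Position 19 '(': depth becomes 2
  Position 20 '(': depth becomes 3
  Position 21 ')': depth becomes 2
  Position 22 ')': depth becomes 1
  Position 23 '(': depth becomes 2
  Position 24 ')': depth becomes 1
  Position 25 ')': depth becomes 0
Maximum depth reached: 3

3


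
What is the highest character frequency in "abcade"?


Input: abcade
Character counts:
  'a': 2
  'b': 1
  'c': 1
  'd': 1
  'e': 1
Maximum frequency: 2

2


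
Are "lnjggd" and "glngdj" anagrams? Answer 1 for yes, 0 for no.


Strings: "lnjggd", "glngdj"
Sorted first:  dggjln
Sorted second: dggjln
Sorted forms match => anagrams

1


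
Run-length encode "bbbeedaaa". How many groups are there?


Input: bbbeedaaa
Scanning for consecutive runs:
  Group 1: 'b' x 3 (positions 0-2)
  Group 2: 'e' x 2 (positions 3-4)
  Group 3: 'd' x 1 (positions 5-5)
  Group 4: 'a' x 3 (positions 6-8)
Total groups: 4

4


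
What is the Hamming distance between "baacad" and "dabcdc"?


Comparing "baacad" and "dabcdc" position by position:
  Position 0: 'b' vs 'd' => differ
  Position 1: 'a' vs 'a' => same
  Position 2: 'a' vs 'b' => differ
  Position 3: 'c' vs 'c' => same
  Position 4: 'a' vs 'd' => differ
  Position 5: 'd' vs 'c' => differ
Total differences (Hamming distance): 4

4


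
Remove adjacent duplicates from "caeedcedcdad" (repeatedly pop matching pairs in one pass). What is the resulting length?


Input: caeedcedcdad
Stack-based adjacent duplicate removal:
  Read 'c': push. Stack: c
  Read 'a': push. Stack: ca
  Read 'e': push. Stack: cae
  Read 'e': matches stack top 'e' => pop. Stack: ca
  Read 'd': push. Stack: cad
  Read 'c': push. Stack: cadc
  Read 'e': push. Stack: cadce
  Read 'd': push. Stack: cadced
  Read 'c': push. Stack: cadcedc
  Read 'd': push. Stack: cadcedcd
  Read 'a': push. Stack: cadcedcda
  Read 'd': push. Stack: cadcedcdad
Final stack: "cadcedcdad" (length 10)

10


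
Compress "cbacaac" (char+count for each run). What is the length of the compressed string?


Input: cbacaac
Runs:
  'c' x 1 => "c1"
  'b' x 1 => "b1"
  'a' x 1 => "a1"
  'c' x 1 => "c1"
  'a' x 2 => "a2"
  'c' x 1 => "c1"
Compressed: "c1b1a1c1a2c1"
Compressed length: 12

12


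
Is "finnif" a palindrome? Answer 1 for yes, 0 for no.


Input: finnif
Reversed: finnif
  Compare pos 0 ('f') with pos 5 ('f'): match
  Compare pos 1 ('i') with pos 4 ('i'): match
  Compare pos 2 ('n') with pos 3 ('n'): match
Result: palindrome

1


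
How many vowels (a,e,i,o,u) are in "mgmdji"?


Input: mgmdji
Checking each character:
  'm' at position 0: consonant
  'g' at position 1: consonant
  'm' at position 2: consonant
  'd' at position 3: consonant
  'j' at position 4: consonant
  'i' at position 5: vowel (running total: 1)
Total vowels: 1

1


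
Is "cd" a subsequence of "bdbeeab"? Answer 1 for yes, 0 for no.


Check if "cd" is a subsequence of "bdbeeab"
Greedy scan:
  Position 0 ('b'): no match needed
  Position 1 ('d'): no match needed
  Position 2 ('b'): no match needed
  Position 3 ('e'): no match needed
  Position 4 ('e'): no match needed
  Position 5 ('a'): no match needed
  Position 6 ('b'): no match needed
Only matched 0/2 characters => not a subsequence

0


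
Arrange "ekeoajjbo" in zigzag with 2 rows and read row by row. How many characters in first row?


Zigzag "ekeoajjbo" into 2 rows:
Placing characters:
  'e' => row 0
  'k' => row 1
  'e' => row 0
  'o' => row 1
  'a' => row 0
  'j' => row 1
  'j' => row 0
  'b' => row 1
  'o' => row 0
Rows:
  Row 0: "eeajo"
  Row 1: "kojb"
First row length: 5

5


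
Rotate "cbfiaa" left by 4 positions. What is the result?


Input: "cbfiaa", rotate left by 4
First 4 characters: "cbfi"
Remaining characters: "aa"
Concatenate remaining + first: "aa" + "cbfi" = "aacbfi"

aacbfi


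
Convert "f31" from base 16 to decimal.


Input: "f31" in base 16
Positional expansion:
  Digit 'f' (value 15) x 16^2 = 3840
  Digit '3' (value 3) x 16^1 = 48
  Digit '1' (value 1) x 16^0 = 1
Sum = 3889

3889


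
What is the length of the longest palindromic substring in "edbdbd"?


Input: "edbdbd"
Checking substrings for palindromes:
  [1:6] "dbdbd" (len 5) => palindrome
  [1:4] "dbd" (len 3) => palindrome
  [2:5] "bdb" (len 3) => palindrome
  [3:6] "dbd" (len 3) => palindrome
Longest palindromic substring: "dbdbd" with length 5

5


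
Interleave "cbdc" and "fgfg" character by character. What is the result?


Interleaving "cbdc" and "fgfg":
  Position 0: 'c' from first, 'f' from second => "cf"
  Position 1: 'b' from first, 'g' from second => "bg"
  Position 2: 'd' from first, 'f' from second => "df"
  Position 3: 'c' from first, 'g' from second => "cg"
Result: cfbgdfcg

cfbgdfcg


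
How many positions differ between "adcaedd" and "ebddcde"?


Comparing "adcaedd" and "ebddcde" position by position:
  Position 0: 'a' vs 'e' => DIFFER
  Position 1: 'd' vs 'b' => DIFFER
  Position 2: 'c' vs 'd' => DIFFER
  Position 3: 'a' vs 'd' => DIFFER
  Position 4: 'e' vs 'c' => DIFFER
  Position 5: 'd' vs 'd' => same
  Position 6: 'd' vs 'e' => DIFFER
Positions that differ: 6

6


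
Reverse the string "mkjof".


Input: mkjof
Reading characters right to left:
  Position 4: 'f'
  Position 3: 'o'
  Position 2: 'j'
  Position 1: 'k'
  Position 0: 'm'
Reversed: fojkm

fojkm


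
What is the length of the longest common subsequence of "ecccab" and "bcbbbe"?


LCS of "ecccab" and "bcbbbe"
DP table:
           b    c    b    b    b    e
      0    0    0    0    0    0    0
  e   0    0    0    0    0    0    1
  c   0    0    1    1    1    1    1
  c   0    0    1    1    1    1    1
  c   0    0    1    1    1    1    1
  a   0    0    1    1    1    1    1
  b   0    1    1    2    2    2    2
LCS length = dp[6][6] = 2

2


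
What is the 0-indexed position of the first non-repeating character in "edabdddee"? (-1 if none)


Input: edabdddee
Character frequencies:
  'a': 1
  'b': 1
  'd': 4
  'e': 3
Scanning left to right for freq == 1:
  Position 0 ('e'): freq=3, skip
  Position 1 ('d'): freq=4, skip
  Position 2 ('a'): unique! => answer = 2

2


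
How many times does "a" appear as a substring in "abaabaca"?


Searching for "a" in "abaabaca"
Scanning each position:
  Position 0: "a" => MATCH
  Position 1: "b" => no
  Position 2: "a" => MATCH
  Position 3: "a" => MATCH
  Position 4: "b" => no
  Position 5: "a" => MATCH
  Position 6: "c" => no
  Position 7: "a" => MATCH
Total occurrences: 5

5


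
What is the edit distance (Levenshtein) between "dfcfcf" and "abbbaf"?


Computing edit distance: "dfcfcf" -> "abbbaf"
DP table:
           a    b    b    b    a    f
      0    1    2    3    4    5    6
  d   1    1    2    3    4    5    6
  f   2    2    2    3    4    5    5
  c   3    3    3    3    4    5    6
  f   4    4    4    4    4    5    5
  c   5    5    5    5    5    5    6
  f   6    6    6    6    6    6    5
Edit distance = dp[6][6] = 5

5


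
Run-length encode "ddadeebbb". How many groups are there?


Input: ddadeebbb
Scanning for consecutive runs:
  Group 1: 'd' x 2 (positions 0-1)
  Group 2: 'a' x 1 (positions 2-2)
  Group 3: 'd' x 1 (positions 3-3)
  Group 4: 'e' x 2 (positions 4-5)
  Group 5: 'b' x 3 (positions 6-8)
Total groups: 5

5


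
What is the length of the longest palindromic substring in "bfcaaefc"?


Input: "bfcaaefc"
Checking substrings for palindromes:
  [3:5] "aa" (len 2) => palindrome
Longest palindromic substring: "aa" with length 2

2


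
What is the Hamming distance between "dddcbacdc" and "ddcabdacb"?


Comparing "dddcbacdc" and "ddcabdacb" position by position:
  Position 0: 'd' vs 'd' => same
  Position 1: 'd' vs 'd' => same
  Position 2: 'd' vs 'c' => differ
  Position 3: 'c' vs 'a' => differ
  Position 4: 'b' vs 'b' => same
  Position 5: 'a' vs 'd' => differ
  Position 6: 'c' vs 'a' => differ
  Position 7: 'd' vs 'c' => differ
  Position 8: 'c' vs 'b' => differ
Total differences (Hamming distance): 6

6


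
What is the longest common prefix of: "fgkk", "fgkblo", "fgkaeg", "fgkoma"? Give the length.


Words: fgkk, fgkblo, fgkaeg, fgkoma
  Position 0: all 'f' => match
  Position 1: all 'g' => match
  Position 2: all 'k' => match
  Position 3: ('k', 'b', 'a', 'o') => mismatch, stop
LCP = "fgk" (length 3)

3


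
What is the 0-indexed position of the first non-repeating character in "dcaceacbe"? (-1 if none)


Input: dcaceacbe
Character frequencies:
  'a': 2
  'b': 1
  'c': 3
  'd': 1
  'e': 2
Scanning left to right for freq == 1:
  Position 0 ('d'): unique! => answer = 0

0


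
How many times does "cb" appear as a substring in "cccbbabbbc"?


Searching for "cb" in "cccbbabbbc"
Scanning each position:
  Position 0: "cc" => no
  Position 1: "cc" => no
  Position 2: "cb" => MATCH
  Position 3: "bb" => no
  Position 4: "ba" => no
  Position 5: "ab" => no
  Position 6: "bb" => no
  Position 7: "bb" => no
  Position 8: "bc" => no
Total occurrences: 1

1


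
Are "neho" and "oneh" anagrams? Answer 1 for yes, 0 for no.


Strings: "neho", "oneh"
Sorted first:  ehno
Sorted second: ehno
Sorted forms match => anagrams

1


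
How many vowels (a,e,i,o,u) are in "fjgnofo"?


Input: fjgnofo
Checking each character:
  'f' at position 0: consonant
  'j' at position 1: consonant
  'g' at position 2: consonant
  'n' at position 3: consonant
  'o' at position 4: vowel (running total: 1)
  'f' at position 5: consonant
  'o' at position 6: vowel (running total: 2)
Total vowels: 2

2


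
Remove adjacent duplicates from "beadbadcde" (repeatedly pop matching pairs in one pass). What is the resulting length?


Input: beadbadcde
Stack-based adjacent duplicate removal:
  Read 'b': push. Stack: b
  Read 'e': push. Stack: be
  Read 'a': push. Stack: bea
  Read 'd': push. Stack: bead
  Read 'b': push. Stack: beadb
  Read 'a': push. Stack: beadba
  Read 'd': push. Stack: beadbad
  Read 'c': push. Stack: beadbadc
  Read 'd': push. Stack: beadbadcd
  Read 'e': push. Stack: beadbadcde
Final stack: "beadbadcde" (length 10)

10


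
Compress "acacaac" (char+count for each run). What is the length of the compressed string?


Input: acacaac
Runs:
  'a' x 1 => "a1"
  'c' x 1 => "c1"
  'a' x 1 => "a1"
  'c' x 1 => "c1"
  'a' x 2 => "a2"
  'c' x 1 => "c1"
Compressed: "a1c1a1c1a2c1"
Compressed length: 12

12


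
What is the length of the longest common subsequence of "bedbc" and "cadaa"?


LCS of "bedbc" and "cadaa"
DP table:
           c    a    d    a    a
      0    0    0    0    0    0
  b   0    0    0    0    0    0
  e   0    0    0    0    0    0
  d   0    0    0    1    1    1
  b   0    0    0    1    1    1
  c   0    1    1    1    1    1
LCS length = dp[5][5] = 1

1


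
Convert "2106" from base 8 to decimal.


Input: "2106" in base 8
Positional expansion:
  Digit '2' (value 2) x 8^3 = 1024
  Digit '1' (value 1) x 8^2 = 64
  Digit '0' (value 0) x 8^1 = 0
  Digit '6' (value 6) x 8^0 = 6
Sum = 1094

1094


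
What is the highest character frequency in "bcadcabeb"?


Input: bcadcabeb
Character counts:
  'a': 2
  'b': 3
  'c': 2
  'd': 1
  'e': 1
Maximum frequency: 3

3


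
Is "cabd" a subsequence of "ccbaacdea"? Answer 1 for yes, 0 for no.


Check if "cabd" is a subsequence of "ccbaacdea"
Greedy scan:
  Position 0 ('c'): matches sub[0] = 'c'
  Position 1 ('c'): no match needed
  Position 2 ('b'): no match needed
  Position 3 ('a'): matches sub[1] = 'a'
  Position 4 ('a'): no match needed
  Position 5 ('c'): no match needed
  Position 6 ('d'): no match needed
  Position 7 ('e'): no match needed
  Position 8 ('a'): no match needed
Only matched 2/4 characters => not a subsequence

0
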